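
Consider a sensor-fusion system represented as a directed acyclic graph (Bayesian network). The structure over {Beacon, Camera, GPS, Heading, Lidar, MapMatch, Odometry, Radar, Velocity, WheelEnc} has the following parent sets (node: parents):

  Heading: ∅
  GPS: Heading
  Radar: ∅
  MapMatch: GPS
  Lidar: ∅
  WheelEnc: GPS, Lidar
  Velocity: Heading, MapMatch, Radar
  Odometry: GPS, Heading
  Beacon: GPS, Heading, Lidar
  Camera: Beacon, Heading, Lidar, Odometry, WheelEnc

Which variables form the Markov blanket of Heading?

{Beacon, Camera, GPS, Lidar, MapMatch, Odometry, Radar, Velocity, WheelEnc}

Recall MB(v) = parents ∪ children ∪ spouses, where spouses are the other parents of v's children.
Heading has no parents.
Ch(Heading) = {Beacon, Camera, GPS, Odometry, Velocity}.
Co-parents of Heading (other parents of its children):
  GPS has no other parent.
  parents(Velocity) \ {Heading} = {MapMatch, Radar}.
  parents(Odometry) \ {Heading} = {GPS}.
  parents(Beacon) \ {Heading} = {GPS, Lidar}.
  Camera also has parents Beacon, Lidar, Odometry, WheelEnc.
So the Markov blanket of Heading is {Beacon, Camera, GPS, Lidar, MapMatch, Odometry, Radar, Velocity, WheelEnc}.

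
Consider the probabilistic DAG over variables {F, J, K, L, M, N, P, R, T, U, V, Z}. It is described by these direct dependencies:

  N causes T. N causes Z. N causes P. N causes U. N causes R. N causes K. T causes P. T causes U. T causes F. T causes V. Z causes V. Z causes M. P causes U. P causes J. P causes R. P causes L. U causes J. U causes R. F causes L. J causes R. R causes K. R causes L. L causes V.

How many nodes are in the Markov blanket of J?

A node's Markov blanket = Pa ∪ Ch ∪ (parents of Ch other than the node itself).
J's children: R.
Parents of J: P, U.
Co-parents of J (other parents of its children):
  parents(R) \ {J} = {N, P, U}.
MB(J) = {N, P, R, U}, which has 4 nodes.

4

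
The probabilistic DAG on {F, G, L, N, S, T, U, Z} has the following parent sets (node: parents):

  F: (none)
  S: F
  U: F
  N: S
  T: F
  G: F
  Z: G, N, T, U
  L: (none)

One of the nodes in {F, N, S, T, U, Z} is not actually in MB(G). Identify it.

S

Parents of G: F.
Ch(G) = {Z}.
For each child, the remaining parents (spouses of G):
  Z's other parents are N, T, U.
MB(G) = {F, N, T, U, Z}.
S is neither a parent, child, nor co-parent of G, so it does not belong.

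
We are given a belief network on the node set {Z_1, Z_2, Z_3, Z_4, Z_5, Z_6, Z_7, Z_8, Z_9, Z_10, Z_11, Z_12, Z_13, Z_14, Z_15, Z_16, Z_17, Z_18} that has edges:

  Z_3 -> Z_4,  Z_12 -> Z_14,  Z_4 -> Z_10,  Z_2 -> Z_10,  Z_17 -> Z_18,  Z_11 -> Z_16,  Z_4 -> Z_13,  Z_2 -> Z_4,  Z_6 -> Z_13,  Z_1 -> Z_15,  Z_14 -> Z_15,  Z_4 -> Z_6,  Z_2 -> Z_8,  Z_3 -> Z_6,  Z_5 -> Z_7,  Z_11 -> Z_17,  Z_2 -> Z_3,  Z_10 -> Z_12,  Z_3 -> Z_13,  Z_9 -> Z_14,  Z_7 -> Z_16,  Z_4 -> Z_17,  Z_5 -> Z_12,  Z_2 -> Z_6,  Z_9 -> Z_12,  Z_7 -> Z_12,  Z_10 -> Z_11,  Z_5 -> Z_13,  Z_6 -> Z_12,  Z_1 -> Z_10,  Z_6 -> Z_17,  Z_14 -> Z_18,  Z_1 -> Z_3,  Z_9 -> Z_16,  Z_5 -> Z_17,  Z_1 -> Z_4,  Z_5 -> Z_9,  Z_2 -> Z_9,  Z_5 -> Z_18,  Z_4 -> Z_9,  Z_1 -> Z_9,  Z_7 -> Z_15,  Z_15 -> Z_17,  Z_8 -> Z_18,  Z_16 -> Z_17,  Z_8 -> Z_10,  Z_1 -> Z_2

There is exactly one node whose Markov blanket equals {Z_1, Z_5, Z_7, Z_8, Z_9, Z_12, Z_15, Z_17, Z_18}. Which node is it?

The target node must have every member of {Z_1, Z_5, Z_7, Z_8, Z_9, Z_12, Z_15, Z_17, Z_18} as a parent, child, or co-parent, and no others.
Parents of Z_14: Z_9, Z_12; children: Z_15, Z_18; co-parents: Z_1, Z_5, Z_7, Z_8, Z_17.
These exactly cover the given set, so the node is Z_14.

Z_14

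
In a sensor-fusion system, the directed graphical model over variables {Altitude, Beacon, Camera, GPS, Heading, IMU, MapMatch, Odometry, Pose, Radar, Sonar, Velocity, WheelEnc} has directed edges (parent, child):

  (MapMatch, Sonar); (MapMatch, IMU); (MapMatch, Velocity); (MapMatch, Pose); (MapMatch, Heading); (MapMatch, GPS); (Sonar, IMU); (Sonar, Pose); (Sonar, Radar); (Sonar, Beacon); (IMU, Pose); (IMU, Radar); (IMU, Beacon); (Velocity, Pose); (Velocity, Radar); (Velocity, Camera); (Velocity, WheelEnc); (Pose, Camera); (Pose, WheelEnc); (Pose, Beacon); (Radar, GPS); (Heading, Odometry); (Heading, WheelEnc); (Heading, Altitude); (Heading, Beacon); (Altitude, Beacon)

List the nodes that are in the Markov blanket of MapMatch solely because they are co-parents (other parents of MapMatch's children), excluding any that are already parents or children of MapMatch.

Children of MapMatch: GPS, Heading, IMU, Pose, Sonar, Velocity.
  Sonar has no other parent.
  parents(IMU) \ {MapMatch} = {Sonar}.
  Velocity has no other parent.
  Pose's other parents are IMU, Sonar, Velocity.
  Heading: no additional parents.
  GPS also has parent Radar.
Excluding nodes already adjacent to MapMatch (GPS, Heading, IMU, Pose, Sonar, Velocity), the co-parent-only contribution is {Radar}.

{Radar}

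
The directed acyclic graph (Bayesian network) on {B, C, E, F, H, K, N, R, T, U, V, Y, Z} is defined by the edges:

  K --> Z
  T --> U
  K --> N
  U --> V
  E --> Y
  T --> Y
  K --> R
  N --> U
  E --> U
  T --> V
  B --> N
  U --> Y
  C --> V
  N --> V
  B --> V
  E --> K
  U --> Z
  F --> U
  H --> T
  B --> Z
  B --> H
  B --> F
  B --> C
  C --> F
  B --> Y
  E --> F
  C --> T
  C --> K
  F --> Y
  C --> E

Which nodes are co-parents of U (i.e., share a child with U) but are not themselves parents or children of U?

Children of U: V, Y, Z.
  parents(V) \ {U} = {B, C, N, T}.
  parents(Y) \ {U} = {B, E, F, T}.
  parents(Z) \ {U} = {B, K}.
Excluding nodes already adjacent to U (E, F, N, T, V, Y, Z), the co-parent-only contribution is {B, C, K}.

{B, C, K}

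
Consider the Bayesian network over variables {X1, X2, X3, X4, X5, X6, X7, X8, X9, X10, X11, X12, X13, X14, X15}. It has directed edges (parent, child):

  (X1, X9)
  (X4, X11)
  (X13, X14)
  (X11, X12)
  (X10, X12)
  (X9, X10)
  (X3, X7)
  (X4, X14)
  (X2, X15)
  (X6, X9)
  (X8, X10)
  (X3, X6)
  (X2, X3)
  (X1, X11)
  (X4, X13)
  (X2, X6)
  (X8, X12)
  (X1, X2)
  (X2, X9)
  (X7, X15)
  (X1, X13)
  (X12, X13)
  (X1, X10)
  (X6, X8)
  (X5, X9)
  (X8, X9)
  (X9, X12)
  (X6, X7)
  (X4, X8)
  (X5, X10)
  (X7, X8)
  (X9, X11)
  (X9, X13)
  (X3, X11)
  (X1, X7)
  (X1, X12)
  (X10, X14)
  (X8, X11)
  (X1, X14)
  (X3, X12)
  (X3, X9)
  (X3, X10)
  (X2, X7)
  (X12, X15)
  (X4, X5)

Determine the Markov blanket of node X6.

{X1, X2, X3, X4, X5, X7, X8, X9}

The Markov blanket of a node is its parents, its children, and the other parents of its children.
X6 has parents X2, X3.
Ch(X6) = {X7, X8, X9}.
Other parents of X6's children:
  parents(X7) \ {X6} = {X1, X2, X3}.
  parents(X8) \ {X6} = {X4, X7}.
  X9 also has parents X1, X2, X3, X5, X8.
So the Markov blanket of X6 is {X1, X2, X3, X4, X5, X7, X8, X9}.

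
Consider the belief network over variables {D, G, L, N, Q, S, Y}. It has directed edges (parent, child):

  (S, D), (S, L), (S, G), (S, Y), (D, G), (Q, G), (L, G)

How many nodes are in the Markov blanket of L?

4

The Markov blanket of a node is its parents, its children, and the other parents of its children.
Children of L: G.
L has parent S.
Other parents of L's children:
  parents(G) \ {L} = {D, Q, S}.
MB(L) = {D, G, Q, S}, which has 4 nodes.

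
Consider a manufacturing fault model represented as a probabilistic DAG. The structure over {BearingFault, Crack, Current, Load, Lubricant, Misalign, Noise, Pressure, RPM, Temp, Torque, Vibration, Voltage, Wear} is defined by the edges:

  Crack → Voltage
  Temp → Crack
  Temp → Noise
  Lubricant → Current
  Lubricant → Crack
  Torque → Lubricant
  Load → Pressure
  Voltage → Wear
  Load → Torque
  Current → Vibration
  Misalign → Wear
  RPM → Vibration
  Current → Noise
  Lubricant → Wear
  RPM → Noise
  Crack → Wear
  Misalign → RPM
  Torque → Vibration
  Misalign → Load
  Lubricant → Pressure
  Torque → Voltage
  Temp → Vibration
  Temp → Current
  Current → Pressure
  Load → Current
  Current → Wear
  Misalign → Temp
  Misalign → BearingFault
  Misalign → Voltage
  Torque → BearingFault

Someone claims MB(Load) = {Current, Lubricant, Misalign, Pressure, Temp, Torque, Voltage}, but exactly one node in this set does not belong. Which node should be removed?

Voltage

Load's children: Current, Pressure, Torque.
Load's parents: Misalign.
For each child, the remaining parents (spouses of Load):
  Torque: —
  Current: Lubricant, Temp
  Pressure: Current, Lubricant
MB(Load) = {Current, Lubricant, Misalign, Pressure, Temp, Torque}.
Voltage is neither a parent, child, nor co-parent of Load, so it does not belong.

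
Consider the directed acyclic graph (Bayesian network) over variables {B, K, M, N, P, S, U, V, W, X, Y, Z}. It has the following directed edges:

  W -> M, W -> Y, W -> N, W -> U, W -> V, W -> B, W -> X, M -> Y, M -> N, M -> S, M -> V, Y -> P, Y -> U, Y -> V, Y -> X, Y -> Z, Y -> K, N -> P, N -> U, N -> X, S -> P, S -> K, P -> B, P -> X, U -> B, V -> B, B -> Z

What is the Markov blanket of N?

{M, P, S, U, W, X, Y}

By definition, MB(N) is built from N's parents, N's children, and the co-parents of N.
Parents of N: M, W.
Children of N: P, U, X.
For each child, the remaining parents (spouses of N):
  P: S, Y
  U: W, Y
  X: P, W, Y
MB(N) = {M, P, S, U, W, X, Y}.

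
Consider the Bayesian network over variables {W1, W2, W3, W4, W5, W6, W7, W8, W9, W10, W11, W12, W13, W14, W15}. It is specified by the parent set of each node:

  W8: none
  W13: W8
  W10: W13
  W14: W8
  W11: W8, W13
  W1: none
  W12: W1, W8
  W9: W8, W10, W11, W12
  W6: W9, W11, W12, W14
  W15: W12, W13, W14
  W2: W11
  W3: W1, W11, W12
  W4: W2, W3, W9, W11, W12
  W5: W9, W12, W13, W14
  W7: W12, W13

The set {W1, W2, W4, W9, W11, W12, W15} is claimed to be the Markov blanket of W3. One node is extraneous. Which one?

W15

Parents of W3: W1, W11, W12.
W3 has child W4.
Other parents of W3's children:
  W4: W2, W9, W11, W12
MB(W3) = {W1, W2, W4, W9, W11, W12}.
W15 is neither a parent, child, nor co-parent of W3, so it does not belong.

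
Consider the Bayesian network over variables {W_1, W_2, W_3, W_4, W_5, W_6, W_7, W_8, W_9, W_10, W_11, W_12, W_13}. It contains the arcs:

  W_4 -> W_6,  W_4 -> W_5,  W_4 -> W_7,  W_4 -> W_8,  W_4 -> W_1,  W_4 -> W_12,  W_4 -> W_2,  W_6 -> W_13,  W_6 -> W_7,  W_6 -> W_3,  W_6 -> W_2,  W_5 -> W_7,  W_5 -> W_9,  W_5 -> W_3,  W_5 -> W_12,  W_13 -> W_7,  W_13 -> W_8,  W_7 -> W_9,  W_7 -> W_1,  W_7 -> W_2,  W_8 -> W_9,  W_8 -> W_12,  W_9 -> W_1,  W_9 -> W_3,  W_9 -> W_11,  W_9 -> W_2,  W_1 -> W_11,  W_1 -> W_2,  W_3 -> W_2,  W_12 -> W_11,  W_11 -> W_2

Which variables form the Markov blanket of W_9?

W_9's parents: W_5, W_7, W_8.
Ch(W_9) = {W_1, W_2, W_3, W_11}.
For each child, the remaining parents (spouses of W_9):
  W_1 also has parents W_4, W_7.
  W_3 also has parents W_5, W_6.
  parents(W_11) \ {W_9} = {W_1, W_12}.
  W_2 also has parents W_1, W_3, W_4, W_6, W_7, W_11.
Union: {W_5, W_7, W_8} ∪ {W_1, W_2, W_3, W_11} ∪ {W_1, W_3, W_4, W_5, W_6, W_7, W_11, W_12} = {W_1, W_2, W_3, W_4, W_5, W_6, W_7, W_8, W_11, W_12}.

{W_1, W_2, W_3, W_4, W_5, W_6, W_7, W_8, W_11, W_12}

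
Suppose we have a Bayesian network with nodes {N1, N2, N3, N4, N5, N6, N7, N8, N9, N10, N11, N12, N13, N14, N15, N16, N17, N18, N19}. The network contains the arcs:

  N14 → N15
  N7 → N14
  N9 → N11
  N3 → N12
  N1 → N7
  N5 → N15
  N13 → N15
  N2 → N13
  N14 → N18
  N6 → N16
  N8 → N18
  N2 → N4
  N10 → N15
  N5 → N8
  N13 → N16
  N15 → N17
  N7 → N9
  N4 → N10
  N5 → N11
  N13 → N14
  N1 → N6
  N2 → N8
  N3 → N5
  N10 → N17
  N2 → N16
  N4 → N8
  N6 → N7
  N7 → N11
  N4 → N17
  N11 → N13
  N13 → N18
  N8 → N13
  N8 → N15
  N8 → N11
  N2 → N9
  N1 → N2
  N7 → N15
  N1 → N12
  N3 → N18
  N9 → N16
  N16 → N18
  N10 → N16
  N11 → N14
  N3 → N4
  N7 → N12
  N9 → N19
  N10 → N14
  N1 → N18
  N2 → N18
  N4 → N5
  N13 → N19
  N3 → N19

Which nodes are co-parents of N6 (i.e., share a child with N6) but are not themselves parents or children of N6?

Children of N6: N7, N16.
  parents(N7) \ {N6} = {N1}.
  N16 also has parents N2, N9, N10, N13.
Excluding nodes already adjacent to N6 (N1, N7, N16), the co-parent-only contribution is {N2, N9, N10, N13}.

{N2, N9, N10, N13}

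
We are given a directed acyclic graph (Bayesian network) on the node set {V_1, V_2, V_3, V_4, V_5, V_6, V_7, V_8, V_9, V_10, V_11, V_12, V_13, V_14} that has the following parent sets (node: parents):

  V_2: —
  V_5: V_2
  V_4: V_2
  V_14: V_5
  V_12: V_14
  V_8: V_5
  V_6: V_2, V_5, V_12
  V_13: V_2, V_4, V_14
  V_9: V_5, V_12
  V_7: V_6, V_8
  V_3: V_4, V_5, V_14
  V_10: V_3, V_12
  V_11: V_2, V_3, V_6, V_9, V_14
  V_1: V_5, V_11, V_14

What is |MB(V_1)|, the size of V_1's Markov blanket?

V_1 has parents V_5, V_11, V_14.
V_1 has no children.
With no children, V_1 has no spouses; the co-parent set is empty.
MB(V_1) = {V_5, V_11, V_14}, which has 3 nodes.

3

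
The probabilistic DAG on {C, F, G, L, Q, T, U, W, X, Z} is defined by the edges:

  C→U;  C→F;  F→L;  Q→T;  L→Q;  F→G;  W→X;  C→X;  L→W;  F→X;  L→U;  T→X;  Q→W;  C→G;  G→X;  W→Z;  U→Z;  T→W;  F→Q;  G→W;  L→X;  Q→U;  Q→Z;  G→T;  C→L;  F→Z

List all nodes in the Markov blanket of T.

T's parents: G, Q.
Children of T: W, X.
Other parents of T's children:
  W also has parents G, L, Q.
  X also has parents C, F, G, L, W.
So the Markov blanket of T is {C, F, G, L, Q, W, X}.

{C, F, G, L, Q, W, X}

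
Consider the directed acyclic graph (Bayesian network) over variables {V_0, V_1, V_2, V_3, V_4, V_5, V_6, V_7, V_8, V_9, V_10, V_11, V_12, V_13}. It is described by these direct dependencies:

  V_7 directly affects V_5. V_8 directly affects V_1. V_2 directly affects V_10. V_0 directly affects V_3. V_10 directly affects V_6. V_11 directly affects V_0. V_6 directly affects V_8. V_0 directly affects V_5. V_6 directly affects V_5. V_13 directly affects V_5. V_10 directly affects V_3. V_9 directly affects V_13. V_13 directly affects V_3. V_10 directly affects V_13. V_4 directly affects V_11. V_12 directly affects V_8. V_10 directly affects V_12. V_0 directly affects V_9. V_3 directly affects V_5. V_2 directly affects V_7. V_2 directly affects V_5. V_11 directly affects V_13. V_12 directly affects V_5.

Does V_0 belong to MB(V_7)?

V_0 is a co-parent of V_7: both are parents of V_5.
So V_0 ∈ MB(V_7).

Yes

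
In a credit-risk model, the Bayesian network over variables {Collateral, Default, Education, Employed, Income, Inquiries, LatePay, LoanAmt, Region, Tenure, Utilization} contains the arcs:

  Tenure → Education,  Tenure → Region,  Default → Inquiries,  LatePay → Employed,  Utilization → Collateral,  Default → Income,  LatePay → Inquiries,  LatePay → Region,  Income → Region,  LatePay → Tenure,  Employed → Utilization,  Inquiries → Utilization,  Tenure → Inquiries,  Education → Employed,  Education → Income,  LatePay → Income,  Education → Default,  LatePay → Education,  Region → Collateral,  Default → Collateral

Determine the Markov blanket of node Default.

{Collateral, Education, Income, Inquiries, LatePay, Region, Tenure, Utilization}

Pa(Default) = {Education}.
Ch(Default) = {Collateral, Income, Inquiries}.
Other parents of Default's children:
  Income also has parents Education, LatePay.
  Inquiries also has parents LatePay, Tenure.
  parents(Collateral) \ {Default} = {Region, Utilization}.
MB(Default) = {Collateral, Education, Income, Inquiries, LatePay, Region, Tenure, Utilization}.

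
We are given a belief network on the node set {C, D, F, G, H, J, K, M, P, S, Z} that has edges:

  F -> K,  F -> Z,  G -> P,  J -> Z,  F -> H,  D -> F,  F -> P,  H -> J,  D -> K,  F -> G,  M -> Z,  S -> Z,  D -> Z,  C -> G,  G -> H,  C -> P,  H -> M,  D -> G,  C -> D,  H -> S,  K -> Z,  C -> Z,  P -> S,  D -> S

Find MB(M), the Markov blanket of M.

{C, D, F, H, J, K, S, Z}

Recall MB(v) = parents ∪ children ∪ spouses, where spouses are the other parents of v's children.
M has parent H.
M has child Z.
Parents of each child, excluding M:
  Z: C, D, F, J, K, S
MB(M) = {C, D, F, H, J, K, S, Z}.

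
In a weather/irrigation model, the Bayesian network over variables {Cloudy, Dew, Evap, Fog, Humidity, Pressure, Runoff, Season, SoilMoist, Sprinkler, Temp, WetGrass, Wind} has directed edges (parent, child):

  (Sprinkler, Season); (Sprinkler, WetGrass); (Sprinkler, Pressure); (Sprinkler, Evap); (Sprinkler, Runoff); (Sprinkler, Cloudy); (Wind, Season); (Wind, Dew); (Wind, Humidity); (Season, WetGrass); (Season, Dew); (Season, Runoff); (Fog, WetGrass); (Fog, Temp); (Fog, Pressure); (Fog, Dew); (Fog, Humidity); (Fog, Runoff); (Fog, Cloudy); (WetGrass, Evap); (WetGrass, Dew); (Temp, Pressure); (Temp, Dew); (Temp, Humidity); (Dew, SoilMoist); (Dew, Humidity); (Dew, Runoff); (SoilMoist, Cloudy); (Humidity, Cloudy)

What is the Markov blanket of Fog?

The Markov blanket of a node is its parents, its children, and the other parents of its children.
Pa(Fog) = {}.
Fog's children: Cloudy, Dew, Humidity, Pressure, Runoff, Temp, WetGrass.
Other parents of Fog's children:
  WetGrass: Season, Sprinkler
  Temp: —
  Pressure: Sprinkler, Temp
  Dew: Season, Temp, WetGrass, Wind
  Humidity: Dew, Temp, Wind
  Runoff: Dew, Season, Sprinkler
  Cloudy: Humidity, SoilMoist, Sprinkler
MB(Fog) = {Cloudy, Dew, Humidity, Pressure, Runoff, Season, SoilMoist, Sprinkler, Temp, WetGrass, Wind}.

{Cloudy, Dew, Humidity, Pressure, Runoff, Season, SoilMoist, Sprinkler, Temp, WetGrass, Wind}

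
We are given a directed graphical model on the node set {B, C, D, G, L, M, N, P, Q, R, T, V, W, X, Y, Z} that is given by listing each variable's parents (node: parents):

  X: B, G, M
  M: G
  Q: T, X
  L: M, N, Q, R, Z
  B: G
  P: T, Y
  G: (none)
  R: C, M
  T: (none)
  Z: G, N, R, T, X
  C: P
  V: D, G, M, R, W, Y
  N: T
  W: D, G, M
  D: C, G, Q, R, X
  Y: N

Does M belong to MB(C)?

Yes

M is a co-parent of C: both are parents of R.
So M ∈ MB(C).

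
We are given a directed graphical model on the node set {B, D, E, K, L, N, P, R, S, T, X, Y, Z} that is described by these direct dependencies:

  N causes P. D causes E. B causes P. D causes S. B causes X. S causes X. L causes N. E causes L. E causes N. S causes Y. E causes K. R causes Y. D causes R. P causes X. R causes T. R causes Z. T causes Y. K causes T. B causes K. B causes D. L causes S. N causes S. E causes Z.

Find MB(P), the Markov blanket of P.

{B, N, S, X}

P has parents B, N.
P has child X.
For each child, the remaining parents (spouses of P):
  X: B, S
Taking the union gives {B, N, S, X}.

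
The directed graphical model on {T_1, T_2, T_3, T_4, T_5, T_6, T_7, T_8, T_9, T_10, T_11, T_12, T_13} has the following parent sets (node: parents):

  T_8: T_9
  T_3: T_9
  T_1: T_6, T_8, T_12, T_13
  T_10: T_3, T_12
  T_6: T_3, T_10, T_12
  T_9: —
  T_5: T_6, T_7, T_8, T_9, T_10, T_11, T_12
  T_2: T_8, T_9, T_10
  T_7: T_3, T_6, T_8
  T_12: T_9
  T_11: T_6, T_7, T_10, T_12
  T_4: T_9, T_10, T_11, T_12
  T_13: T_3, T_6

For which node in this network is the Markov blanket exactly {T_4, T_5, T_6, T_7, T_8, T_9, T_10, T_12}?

T_11

The target node must have every member of {T_4, T_5, T_6, T_7, T_8, T_9, T_10, T_12} as a parent, child, or co-parent, and no others.
Parents of T_11: T_6, T_7, T_10, T_12; children: T_4, T_5; co-parents: T_6, T_7, T_8, T_9, T_10, T_12.
These exactly cover the given set, so the node is T_11.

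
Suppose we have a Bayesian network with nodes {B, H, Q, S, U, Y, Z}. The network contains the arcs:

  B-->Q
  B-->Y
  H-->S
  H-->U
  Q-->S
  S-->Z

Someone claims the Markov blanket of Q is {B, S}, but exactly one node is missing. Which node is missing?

The Markov blanket of a node is its parents, its children, and the other parents of its children.
Q's parents: B.
Q's children: S.
Other parents of Q's children:
  S: H
MB(Q) = {B, H, S}.
Comparing with the claimed set, H is missing.

H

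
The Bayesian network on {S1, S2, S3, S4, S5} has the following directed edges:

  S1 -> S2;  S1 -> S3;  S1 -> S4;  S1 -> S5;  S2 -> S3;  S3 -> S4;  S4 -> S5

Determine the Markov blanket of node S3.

Recall MB(v) = parents ∪ children ∪ spouses, where spouses are the other parents of v's children.
S3 has parents S1, S2.
Ch(S3) = {S4}.
Parents of each child, excluding S3:
  S4: S1
So the Markov blanket of S3 is {S1, S2, S4}.

{S1, S2, S4}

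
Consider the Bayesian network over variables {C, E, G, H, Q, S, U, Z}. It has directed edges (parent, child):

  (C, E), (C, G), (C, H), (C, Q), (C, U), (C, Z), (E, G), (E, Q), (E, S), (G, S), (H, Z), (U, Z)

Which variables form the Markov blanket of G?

Recall MB(v) = parents ∪ children ∪ spouses, where spouses are the other parents of v's children.
G's parents: C, E.
Children of G: S.
For each child, the remaining parents (spouses of G):
  S: E
So the Markov blanket of G is {C, E, S}.

{C, E, S}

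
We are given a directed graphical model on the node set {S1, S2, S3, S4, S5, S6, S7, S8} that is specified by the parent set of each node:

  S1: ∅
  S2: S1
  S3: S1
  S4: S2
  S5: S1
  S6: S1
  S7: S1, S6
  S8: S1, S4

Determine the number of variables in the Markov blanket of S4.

S4's parents: S2.
S4's children: S8.
Co-parents of S4 (other parents of its children):
  parents(S8) \ {S4} = {S1}.
MB(S4) = {S1, S2, S8}, which has 3 nodes.

3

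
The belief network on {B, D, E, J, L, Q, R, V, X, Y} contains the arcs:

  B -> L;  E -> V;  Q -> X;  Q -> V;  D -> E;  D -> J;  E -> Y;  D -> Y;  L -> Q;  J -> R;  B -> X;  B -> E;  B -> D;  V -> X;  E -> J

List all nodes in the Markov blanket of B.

B's parents: none.
B has children D, E, L, X.
Parents of each child, excluding B:
  D: no additional parents.
  E's other parent is D.
  L: no additional parents.
  X's other parents are Q, V.
Union: {} ∪ {D, E, L, X} ∪ {D, Q, V} = {D, E, L, Q, V, X}.

{D, E, L, Q, V, X}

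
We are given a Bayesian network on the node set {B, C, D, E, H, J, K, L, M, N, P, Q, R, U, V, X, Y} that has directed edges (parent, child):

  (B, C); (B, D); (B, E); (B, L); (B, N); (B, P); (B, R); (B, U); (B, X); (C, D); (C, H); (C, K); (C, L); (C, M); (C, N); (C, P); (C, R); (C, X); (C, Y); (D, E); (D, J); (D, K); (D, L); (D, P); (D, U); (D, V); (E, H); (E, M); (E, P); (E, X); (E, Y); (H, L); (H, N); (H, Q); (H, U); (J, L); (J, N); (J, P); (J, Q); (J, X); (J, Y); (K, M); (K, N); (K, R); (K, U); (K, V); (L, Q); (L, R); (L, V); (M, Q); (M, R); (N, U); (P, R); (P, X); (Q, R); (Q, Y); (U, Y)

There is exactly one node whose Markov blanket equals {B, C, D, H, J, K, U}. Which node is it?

N

The target node must have every member of {B, C, D, H, J, K, U} as a parent, child, or co-parent, and no others.
Parents of N: B, C, H, J, K; children: U; co-parents: B, D, H, K.
These exactly cover the given set, so the node is N.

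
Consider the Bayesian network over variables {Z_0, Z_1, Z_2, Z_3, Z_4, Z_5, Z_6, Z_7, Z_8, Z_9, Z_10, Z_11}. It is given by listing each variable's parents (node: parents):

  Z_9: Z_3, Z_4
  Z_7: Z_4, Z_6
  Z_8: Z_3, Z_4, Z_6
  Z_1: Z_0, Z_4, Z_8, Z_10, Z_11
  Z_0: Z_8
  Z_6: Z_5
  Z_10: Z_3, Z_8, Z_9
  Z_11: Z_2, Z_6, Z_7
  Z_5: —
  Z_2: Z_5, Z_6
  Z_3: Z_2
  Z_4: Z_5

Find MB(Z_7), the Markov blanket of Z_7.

{Z_2, Z_4, Z_6, Z_11}

Z_7's parents: Z_4, Z_6.
Ch(Z_7) = {Z_11}.
Other parents of Z_7's children:
  Z_11: Z_2, Z_6
Taking the union gives {Z_2, Z_4, Z_6, Z_11}.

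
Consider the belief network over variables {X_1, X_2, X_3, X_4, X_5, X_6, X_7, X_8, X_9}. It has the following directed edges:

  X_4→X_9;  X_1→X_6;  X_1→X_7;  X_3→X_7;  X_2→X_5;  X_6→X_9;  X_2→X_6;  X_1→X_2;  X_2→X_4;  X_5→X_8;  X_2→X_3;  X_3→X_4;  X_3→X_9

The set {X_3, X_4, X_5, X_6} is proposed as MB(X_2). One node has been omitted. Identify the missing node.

X_1

The Markov blanket of a node is its parents, its children, and the other parents of its children.
Ch(X_2) = {X_3, X_4, X_5, X_6}.
X_2's parents: X_1.
Other parents of X_2's children:
  X_3: —
  X_4: X_3
  X_5: —
  X_6: X_1
MB(X_2) = {X_1, X_3, X_4, X_5, X_6}.
Comparing with the claimed set, X_1 is missing.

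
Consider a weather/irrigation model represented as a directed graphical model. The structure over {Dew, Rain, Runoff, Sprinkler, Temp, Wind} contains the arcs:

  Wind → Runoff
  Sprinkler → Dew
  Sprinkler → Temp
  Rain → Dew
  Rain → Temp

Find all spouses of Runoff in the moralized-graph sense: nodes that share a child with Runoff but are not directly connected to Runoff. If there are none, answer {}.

Runoff has no children, so it has no co-parents. The set is empty.

{}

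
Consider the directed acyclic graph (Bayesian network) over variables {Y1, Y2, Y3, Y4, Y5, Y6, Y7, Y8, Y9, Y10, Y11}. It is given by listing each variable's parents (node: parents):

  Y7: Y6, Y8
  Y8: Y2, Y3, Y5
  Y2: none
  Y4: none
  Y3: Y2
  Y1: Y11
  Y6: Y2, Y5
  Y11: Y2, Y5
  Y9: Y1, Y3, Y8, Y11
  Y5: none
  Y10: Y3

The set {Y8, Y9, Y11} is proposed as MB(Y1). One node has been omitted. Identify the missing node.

Parents of Y1: Y11.
Children of Y1: Y9.
Parents of each child, excluding Y1:
  Y9's other parents are Y3, Y8, Y11.
MB(Y1) = {Y3, Y8, Y9, Y11}.
Comparing with the claimed set, Y3 is missing.

Y3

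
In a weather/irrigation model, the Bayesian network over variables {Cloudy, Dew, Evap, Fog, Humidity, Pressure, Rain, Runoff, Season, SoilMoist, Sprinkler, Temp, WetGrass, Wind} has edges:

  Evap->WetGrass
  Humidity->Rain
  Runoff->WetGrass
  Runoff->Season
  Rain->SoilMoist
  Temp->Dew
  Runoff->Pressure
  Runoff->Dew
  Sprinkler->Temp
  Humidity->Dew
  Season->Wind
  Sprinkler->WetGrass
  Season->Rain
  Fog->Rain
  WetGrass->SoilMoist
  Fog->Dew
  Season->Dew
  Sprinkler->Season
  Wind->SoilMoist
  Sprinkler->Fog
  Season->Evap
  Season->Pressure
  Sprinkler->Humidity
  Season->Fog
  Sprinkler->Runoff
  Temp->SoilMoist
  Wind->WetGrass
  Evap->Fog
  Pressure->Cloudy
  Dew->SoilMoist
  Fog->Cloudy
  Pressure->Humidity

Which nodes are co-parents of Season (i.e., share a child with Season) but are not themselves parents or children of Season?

{Humidity, Temp}

Children of Season: Dew, Evap, Fog, Pressure, Rain, Wind.
  Pressure: Runoff
  Wind: —
  Evap: —
  Fog: Evap, Sprinkler
  Rain: Fog, Humidity
  Dew: Fog, Humidity, Runoff, Temp
Excluding nodes already adjacent to Season (Dew, Evap, Fog, Pressure, Rain, Runoff, Sprinkler, Wind), the co-parent-only contribution is {Humidity, Temp}.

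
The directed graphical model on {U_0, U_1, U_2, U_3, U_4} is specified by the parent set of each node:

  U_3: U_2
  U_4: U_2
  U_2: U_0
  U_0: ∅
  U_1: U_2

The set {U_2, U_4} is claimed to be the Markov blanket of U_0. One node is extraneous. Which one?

U_4

Recall MB(v) = parents ∪ children ∪ spouses, where spouses are the other parents of v's children.
U_0 has no parents.
U_0's children: U_2.
For each child, the remaining parents (spouses of U_0):
  U_2: no additional parents.
MB(U_0) = {U_2}.
U_4 is neither a parent, child, nor co-parent of U_0, so it does not belong.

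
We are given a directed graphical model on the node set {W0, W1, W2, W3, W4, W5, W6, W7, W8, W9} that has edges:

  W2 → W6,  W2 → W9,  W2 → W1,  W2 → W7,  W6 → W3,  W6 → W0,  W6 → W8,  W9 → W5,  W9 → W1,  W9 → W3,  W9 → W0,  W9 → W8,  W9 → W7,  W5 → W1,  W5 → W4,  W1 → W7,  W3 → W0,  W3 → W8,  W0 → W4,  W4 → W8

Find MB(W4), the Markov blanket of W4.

{W0, W3, W5, W6, W8, W9}

The Markov blanket of a node is its parents, its children, and the other parents of its children.
W4's parents: W0, W5.
W4's children: W8.
Co-parents of W4 (other parents of its children):
  W8 also has parents W3, W6, W9.
Union: {W0, W5} ∪ {W8} ∪ {W3, W6, W9} = {W0, W3, W5, W6, W8, W9}.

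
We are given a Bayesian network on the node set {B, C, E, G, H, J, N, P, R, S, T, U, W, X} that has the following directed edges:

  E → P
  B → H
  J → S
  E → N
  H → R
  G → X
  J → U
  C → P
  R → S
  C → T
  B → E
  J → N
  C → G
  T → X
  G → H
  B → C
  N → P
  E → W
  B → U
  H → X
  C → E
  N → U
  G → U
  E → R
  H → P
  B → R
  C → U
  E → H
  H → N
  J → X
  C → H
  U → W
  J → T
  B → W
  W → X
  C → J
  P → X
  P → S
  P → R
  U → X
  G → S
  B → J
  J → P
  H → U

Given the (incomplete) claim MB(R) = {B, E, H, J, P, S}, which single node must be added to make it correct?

G

By definition, MB(R) is built from R's parents, R's children, and the co-parents of R.
Parents of R: B, E, H, P.
R has child S.
For each child, the remaining parents (spouses of R):
  S: G, J, P
MB(R) = {B, E, G, H, J, P, S}.
Comparing with the claimed set, G is missing.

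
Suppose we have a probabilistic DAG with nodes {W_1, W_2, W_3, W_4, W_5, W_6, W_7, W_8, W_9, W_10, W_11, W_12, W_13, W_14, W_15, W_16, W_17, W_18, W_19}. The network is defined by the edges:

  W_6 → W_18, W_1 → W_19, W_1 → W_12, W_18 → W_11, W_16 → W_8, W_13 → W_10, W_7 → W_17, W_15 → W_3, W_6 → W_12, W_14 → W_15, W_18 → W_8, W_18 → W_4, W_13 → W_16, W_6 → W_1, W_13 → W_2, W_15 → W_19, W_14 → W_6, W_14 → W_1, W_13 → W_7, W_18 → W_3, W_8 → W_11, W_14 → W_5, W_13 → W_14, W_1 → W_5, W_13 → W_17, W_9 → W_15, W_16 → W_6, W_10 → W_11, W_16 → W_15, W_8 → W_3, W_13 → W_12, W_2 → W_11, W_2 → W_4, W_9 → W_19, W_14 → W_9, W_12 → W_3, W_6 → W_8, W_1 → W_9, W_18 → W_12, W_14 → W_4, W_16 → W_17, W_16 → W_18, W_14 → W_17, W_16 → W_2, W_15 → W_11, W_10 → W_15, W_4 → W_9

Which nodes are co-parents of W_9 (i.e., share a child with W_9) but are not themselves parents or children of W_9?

{W_10, W_16}

Children of W_9: W_15, W_19.
  W_15: W_10, W_14, W_16
  W_19: W_1, W_15
Excluding nodes already adjacent to W_9 (W_1, W_4, W_14, W_15, W_19), the co-parent-only contribution is {W_10, W_16}.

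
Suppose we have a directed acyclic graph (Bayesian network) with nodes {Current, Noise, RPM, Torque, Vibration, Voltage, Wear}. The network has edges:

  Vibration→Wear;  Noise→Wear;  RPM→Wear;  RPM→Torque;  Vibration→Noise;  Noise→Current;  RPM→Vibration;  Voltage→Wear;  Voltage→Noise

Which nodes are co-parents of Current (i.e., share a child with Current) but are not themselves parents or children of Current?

Current has no children, so it has no co-parents. The set is empty.

{}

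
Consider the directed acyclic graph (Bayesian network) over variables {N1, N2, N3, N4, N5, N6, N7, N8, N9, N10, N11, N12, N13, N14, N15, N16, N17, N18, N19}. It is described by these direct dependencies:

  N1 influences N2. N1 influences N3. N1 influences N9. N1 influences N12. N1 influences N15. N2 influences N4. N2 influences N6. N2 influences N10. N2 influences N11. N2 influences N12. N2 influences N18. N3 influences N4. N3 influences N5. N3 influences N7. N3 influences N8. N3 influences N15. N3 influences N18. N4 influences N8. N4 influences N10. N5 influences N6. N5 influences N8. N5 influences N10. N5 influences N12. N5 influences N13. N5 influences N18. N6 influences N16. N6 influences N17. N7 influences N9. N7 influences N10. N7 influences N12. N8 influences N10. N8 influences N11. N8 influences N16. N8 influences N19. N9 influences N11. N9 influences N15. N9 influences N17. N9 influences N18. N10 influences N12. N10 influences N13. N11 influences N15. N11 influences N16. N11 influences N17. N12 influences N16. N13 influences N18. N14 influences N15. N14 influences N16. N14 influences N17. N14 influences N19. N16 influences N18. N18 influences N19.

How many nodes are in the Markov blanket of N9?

14

The Markov blanket of a node is its parents, its children, and the other parents of its children.
N9's parents: N1, N7.
N9's children: N11, N15, N17, N18.
For each child, the remaining parents (spouses of N9):
  N11: N2, N8
  N15: N1, N3, N11, N14
  N17: N6, N11, N14
  N18: N2, N3, N5, N13, N16
MB(N9) = {N1, N2, N3, N5, N6, N7, N8, N11, N13, N14, N15, N16, N17, N18}, which has 14 nodes.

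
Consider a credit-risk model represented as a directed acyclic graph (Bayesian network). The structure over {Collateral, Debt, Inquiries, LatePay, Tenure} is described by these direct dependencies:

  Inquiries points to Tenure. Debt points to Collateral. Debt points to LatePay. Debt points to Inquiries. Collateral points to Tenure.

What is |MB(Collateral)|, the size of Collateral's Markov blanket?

A node's Markov blanket = Pa ∪ Ch ∪ (parents of Ch other than the node itself).
Collateral has parent Debt.
Collateral's children: Tenure.
For each child, the remaining parents (spouses of Collateral):
  Tenure: Inquiries
MB(Collateral) = {Debt, Inquiries, Tenure}, which has 3 nodes.

3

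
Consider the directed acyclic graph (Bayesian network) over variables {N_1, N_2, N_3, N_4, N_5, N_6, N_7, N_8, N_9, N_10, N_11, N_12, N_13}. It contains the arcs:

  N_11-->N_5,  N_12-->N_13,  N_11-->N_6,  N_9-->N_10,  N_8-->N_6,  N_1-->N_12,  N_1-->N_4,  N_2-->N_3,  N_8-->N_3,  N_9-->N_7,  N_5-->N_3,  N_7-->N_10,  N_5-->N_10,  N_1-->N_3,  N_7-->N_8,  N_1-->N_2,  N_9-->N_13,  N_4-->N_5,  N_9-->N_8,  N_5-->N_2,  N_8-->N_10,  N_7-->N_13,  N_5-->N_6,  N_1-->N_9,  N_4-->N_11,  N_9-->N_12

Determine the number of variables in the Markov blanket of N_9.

7

Recall MB(v) = parents ∪ children ∪ spouses, where spouses are the other parents of v's children.
N_9 has parent N_1.
N_9 has children N_7, N_8, N_10, N_12, N_13.
For each child, the remaining parents (spouses of N_9):
  N_7 has no other parent.
  N_8's other parent is N_7.
  N_10 also has parents N_5, N_7, N_8.
  parents(N_12) \ {N_9} = {N_1}.
  N_13 also has parents N_7, N_12.
MB(N_9) = {N_1, N_5, N_7, N_8, N_10, N_12, N_13}, which has 7 nodes.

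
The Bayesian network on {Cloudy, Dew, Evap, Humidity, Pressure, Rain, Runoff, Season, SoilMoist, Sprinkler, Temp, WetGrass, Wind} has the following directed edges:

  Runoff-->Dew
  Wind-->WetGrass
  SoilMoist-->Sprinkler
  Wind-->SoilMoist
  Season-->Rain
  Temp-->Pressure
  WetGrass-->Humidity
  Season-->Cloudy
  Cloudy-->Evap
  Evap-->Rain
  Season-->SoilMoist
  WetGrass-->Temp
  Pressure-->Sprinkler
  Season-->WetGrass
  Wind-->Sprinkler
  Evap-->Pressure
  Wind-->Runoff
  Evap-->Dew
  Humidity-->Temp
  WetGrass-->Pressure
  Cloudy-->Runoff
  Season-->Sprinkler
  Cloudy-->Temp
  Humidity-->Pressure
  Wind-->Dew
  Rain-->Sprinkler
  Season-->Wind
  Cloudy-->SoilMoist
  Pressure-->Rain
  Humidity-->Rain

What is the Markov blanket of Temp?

{Cloudy, Evap, Humidity, Pressure, WetGrass}

Children of Temp: Pressure.
Temp has parents Cloudy, Humidity, WetGrass.
Other parents of Temp's children:
  Pressure also has parents Evap, Humidity, WetGrass.
So the Markov blanket of Temp is {Cloudy, Evap, Humidity, Pressure, WetGrass}.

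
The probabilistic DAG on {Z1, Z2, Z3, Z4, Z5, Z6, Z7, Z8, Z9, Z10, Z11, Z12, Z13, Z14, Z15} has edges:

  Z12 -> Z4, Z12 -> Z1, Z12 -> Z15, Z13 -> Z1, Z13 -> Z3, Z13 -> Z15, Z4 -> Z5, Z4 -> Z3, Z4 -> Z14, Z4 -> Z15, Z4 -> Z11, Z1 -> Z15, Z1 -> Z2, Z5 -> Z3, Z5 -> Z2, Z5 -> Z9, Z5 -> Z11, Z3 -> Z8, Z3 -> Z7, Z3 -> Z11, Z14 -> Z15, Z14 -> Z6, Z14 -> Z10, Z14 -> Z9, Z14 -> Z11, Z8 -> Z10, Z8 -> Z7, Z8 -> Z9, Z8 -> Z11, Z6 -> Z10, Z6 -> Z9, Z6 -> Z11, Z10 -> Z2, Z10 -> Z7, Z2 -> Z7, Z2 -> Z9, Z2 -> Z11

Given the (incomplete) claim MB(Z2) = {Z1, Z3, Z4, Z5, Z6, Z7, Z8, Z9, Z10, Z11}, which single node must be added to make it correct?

Z2 has children Z7, Z9, Z11.
Pa(Z2) = {Z1, Z5, Z10}.
Parents of each child, excluding Z2:
  Z7 also has parents Z3, Z8, Z10.
  parents(Z9) \ {Z2} = {Z5, Z6, Z8, Z14}.
  Z11's other parents are Z3, Z4, Z5, Z6, Z8, Z14.
MB(Z2) = {Z1, Z3, Z4, Z5, Z6, Z7, Z8, Z9, Z10, Z11, Z14}.
Comparing with the claimed set, Z14 is missing.

Z14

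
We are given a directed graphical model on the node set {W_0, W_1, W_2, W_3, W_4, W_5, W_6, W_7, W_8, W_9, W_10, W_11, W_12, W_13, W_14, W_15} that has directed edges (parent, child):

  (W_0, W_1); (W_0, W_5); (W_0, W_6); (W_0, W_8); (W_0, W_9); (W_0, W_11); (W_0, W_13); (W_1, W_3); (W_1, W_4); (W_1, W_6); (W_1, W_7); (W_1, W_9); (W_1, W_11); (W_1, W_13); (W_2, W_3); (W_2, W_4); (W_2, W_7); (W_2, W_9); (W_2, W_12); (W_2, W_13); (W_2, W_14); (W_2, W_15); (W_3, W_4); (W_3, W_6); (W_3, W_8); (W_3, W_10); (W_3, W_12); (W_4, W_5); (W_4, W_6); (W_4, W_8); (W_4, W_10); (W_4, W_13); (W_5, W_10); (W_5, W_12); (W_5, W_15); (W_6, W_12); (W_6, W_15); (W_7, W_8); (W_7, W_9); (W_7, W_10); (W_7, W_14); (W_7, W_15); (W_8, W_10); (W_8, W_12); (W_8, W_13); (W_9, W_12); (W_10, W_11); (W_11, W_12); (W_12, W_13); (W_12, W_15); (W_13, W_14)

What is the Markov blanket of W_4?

By definition, MB(W_4) is built from W_4's parents, W_4's children, and the co-parents of W_4.
W_4 has parents W_1, W_2, W_3.
Ch(W_4) = {W_5, W_6, W_8, W_10, W_13}.
For each child, the remaining parents (spouses of W_4):
  W_5: W_0
  W_6: W_0, W_1, W_3
  W_8: W_0, W_3, W_7
  W_10: W_3, W_5, W_7, W_8
  W_13: W_0, W_1, W_2, W_8, W_12
So the Markov blanket of W_4 is {W_0, W_1, W_2, W_3, W_5, W_6, W_7, W_8, W_10, W_12, W_13}.

{W_0, W_1, W_2, W_3, W_5, W_6, W_7, W_8, W_10, W_12, W_13}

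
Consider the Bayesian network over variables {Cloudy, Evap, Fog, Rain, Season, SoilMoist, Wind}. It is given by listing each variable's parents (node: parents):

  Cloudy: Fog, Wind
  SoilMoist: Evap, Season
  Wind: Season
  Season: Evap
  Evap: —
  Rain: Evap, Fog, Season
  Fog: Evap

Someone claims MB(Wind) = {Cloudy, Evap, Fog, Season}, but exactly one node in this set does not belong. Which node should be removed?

Evap

Recall MB(v) = parents ∪ children ∪ spouses, where spouses are the other parents of v's children.
Children of Wind: Cloudy.
Wind's parents: Season.
Other parents of Wind's children:
  Cloudy: Fog
MB(Wind) = {Cloudy, Fog, Season}.
Evap is neither a parent, child, nor co-parent of Wind, so it does not belong.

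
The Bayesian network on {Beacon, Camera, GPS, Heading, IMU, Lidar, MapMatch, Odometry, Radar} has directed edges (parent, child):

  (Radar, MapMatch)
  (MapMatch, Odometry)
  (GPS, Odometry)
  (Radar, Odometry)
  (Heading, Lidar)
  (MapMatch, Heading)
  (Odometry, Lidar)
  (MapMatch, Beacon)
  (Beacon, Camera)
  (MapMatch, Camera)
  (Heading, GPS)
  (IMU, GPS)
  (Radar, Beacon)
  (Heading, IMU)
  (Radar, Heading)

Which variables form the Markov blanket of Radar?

{Beacon, GPS, Heading, MapMatch, Odometry}

Recall MB(v) = parents ∪ children ∪ spouses, where spouses are the other parents of v's children.
Pa(Radar) = {}.
Ch(Radar) = {Beacon, Heading, MapMatch, Odometry}.
For each child, the remaining parents (spouses of Radar):
  MapMatch has no other parent.
  Beacon's other parent is MapMatch.
  Heading's other parent is MapMatch.
  parents(Odometry) \ {Radar} = {GPS, MapMatch}.
Taking the union gives {Beacon, GPS, Heading, MapMatch, Odometry}.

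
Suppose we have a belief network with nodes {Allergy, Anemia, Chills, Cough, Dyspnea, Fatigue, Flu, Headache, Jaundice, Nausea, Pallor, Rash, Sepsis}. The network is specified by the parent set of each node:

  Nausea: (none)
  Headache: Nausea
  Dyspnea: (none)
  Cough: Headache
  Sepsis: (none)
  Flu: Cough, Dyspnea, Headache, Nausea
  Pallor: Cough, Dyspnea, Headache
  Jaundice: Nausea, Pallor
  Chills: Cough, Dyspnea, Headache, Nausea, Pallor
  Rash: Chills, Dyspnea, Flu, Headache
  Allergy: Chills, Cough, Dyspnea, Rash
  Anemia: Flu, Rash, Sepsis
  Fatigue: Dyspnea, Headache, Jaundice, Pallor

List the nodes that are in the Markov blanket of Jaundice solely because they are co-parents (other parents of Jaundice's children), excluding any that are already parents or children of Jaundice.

Children of Jaundice: Fatigue.
  Fatigue: Dyspnea, Headache, Pallor
Excluding nodes already adjacent to Jaundice (Fatigue, Nausea, Pallor), the co-parent-only contribution is {Dyspnea, Headache}.

{Dyspnea, Headache}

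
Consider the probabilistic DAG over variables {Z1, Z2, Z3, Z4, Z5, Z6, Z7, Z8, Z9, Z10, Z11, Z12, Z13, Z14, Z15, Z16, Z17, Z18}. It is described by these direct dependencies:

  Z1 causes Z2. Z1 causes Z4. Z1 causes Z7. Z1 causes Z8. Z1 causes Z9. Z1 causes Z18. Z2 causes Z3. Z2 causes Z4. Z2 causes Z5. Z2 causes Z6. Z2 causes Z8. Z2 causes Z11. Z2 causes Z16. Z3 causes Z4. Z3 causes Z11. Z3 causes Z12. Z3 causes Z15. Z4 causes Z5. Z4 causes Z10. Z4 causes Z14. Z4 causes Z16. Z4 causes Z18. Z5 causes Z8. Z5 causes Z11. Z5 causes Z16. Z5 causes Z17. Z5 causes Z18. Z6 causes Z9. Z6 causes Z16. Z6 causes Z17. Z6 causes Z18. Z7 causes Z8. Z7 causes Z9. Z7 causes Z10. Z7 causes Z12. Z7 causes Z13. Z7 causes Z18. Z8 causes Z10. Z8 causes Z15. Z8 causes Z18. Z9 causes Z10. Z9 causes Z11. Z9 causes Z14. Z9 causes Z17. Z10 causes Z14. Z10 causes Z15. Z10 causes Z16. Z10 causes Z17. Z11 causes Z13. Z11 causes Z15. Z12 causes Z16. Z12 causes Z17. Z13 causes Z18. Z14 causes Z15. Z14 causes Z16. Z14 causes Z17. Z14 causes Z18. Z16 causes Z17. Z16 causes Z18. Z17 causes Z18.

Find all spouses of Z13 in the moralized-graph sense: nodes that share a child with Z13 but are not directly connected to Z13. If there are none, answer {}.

{Z1, Z4, Z5, Z6, Z8, Z14, Z16, Z17}

Children of Z13: Z18.
  Z18 also has parents Z1, Z4, Z5, Z6, Z7, Z8, Z14, Z16, Z17.
Excluding nodes already adjacent to Z13 (Z7, Z11, Z18), the co-parent-only contribution is {Z1, Z4, Z5, Z6, Z8, Z14, Z16, Z17}.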